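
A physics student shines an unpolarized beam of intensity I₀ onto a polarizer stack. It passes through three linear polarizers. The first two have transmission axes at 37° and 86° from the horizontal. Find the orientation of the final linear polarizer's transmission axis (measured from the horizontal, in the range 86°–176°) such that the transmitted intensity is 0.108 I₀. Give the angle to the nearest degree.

Unpolarized light through the first polarizer → I₁ = ½ I₀, now polarized at 37°.
I₂ = I₁ cos²(86° − 37°) = 0.5 I₀ · cos²(49°) = 0.2152 I₀.
Need I₃/I₀ = 0.108, so cos²(θ − 86°) = 0.108 / 0.2152 = 0.5018.
θ − 86° = arccos(√0.5018) = 44.9°, giving θ ≈ 86 + 44.9 = 130.9°.

θ ≈ 131°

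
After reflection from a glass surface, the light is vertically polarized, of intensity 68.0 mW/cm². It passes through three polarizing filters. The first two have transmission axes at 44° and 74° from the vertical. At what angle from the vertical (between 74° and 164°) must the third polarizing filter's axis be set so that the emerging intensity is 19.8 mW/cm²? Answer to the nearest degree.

By Malus's law, I₁ = I₀ cos²(44° − 0°) = I₀ cos²(44°) = 0.5174 I₀.
I₂ = I₁ cos²(74° − 44°) = 0.5174 I₀ · cos²(30°) = 0.3881 I₀.
Target fraction: 19.8 / 68.0 mW/cm² = 0.2912 of I₀.
Need I₃/I₀ = 0.2912, so cos²(θ − 74°) = 0.2912 / 0.3881 = 0.7503.
θ − 74° = arccos(√0.7503) = 30.0°, giving θ ≈ 74 + 30.0 = 104.0°.

θ ≈ 104°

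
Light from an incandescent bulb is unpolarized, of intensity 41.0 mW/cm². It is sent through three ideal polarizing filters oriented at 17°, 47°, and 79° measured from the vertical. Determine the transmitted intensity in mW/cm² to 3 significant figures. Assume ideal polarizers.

Unpolarized light through the first polarizer → I₁ = 41.0 mW/cm²/2 = 20.5 mW/cm², polarized at 17°.
I₂ = I₁ · cos²(30°) = 20.5 · 0.75 = 15.38 mW/cm².
I₃ = I₂ · cos²(32°) = 15.38 · 0.7192 = 11.06 mW/cm².

I ≈ 11.1 mW/cm²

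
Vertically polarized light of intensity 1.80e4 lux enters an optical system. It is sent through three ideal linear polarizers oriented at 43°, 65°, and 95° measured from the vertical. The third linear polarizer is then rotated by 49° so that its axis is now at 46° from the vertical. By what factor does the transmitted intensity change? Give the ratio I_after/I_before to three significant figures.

I_new/I_old ≈ 1.19

Before rotation:
I₁ = I₀ cos²(43° − 0°) = I₀ cos²(43°) = 0.5349 I₀.
I₂ = I₁ cos²(65° − 43°) = 0.5349 I₀ · cos²(22°) = 0.4598 I₀.
I₃ = I₂ cos²(95° − 65°) = 0.4598 I₀ · cos²(30°) = 0.3449 I₀.
After rotation:
I₁ = I₀ cos²(43° − 0°) = I₀ cos²(43°) = 0.5349 I₀.
I₂ = I₁ cos²(65° − 43°) = 0.5349 I₀ · cos²(22°) = 0.4598 I₀.
I₃ = I₂ cos²(46° − 65°) = 0.4598 I₀ · cos²(19°) = 0.4111 I₀.
Ratio = 0.4111 / 0.3449 = 1.192.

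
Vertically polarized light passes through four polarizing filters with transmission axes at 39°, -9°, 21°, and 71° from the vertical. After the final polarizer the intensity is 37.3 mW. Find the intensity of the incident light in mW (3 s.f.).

I₀ ≈ 445 mW

I₁ = I₀ cos²(39° − 0°) = I₀ cos²(39°) = 0.604 I₀.
I₂ = I₁ cos²(-9° − 39°) = 0.604 I₀ · cos²(48°) = 0.2704 I₀.
I₃ = I₂ cos²(21° + 9°) = 0.2704 I₀ · cos²(30°) = 0.2028 I₀.
I₄ = I₃ cos²(71° − 21°) = 0.2028 I₀ · cos²(50°) = 0.0838 I₀.
So 37.3 mW = 0.0838 I₀, giving I₀ = 37.3/0.0838 = 445.1 mW.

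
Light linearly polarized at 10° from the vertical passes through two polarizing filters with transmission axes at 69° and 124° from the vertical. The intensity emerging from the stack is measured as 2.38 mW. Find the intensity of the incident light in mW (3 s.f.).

I₀ ≈ 27.3 mW

I₁ = I₀ cos²(69° − 10°) = I₀ cos²(59°) = 0.2653 I₀.
I₂ = I₁ cos²(124° − 69°) = 0.2653 I₀ · cos²(55°) = 0.08727 I₀.
So 2.38 mW = 0.08727 I₀, giving I₀ = 2.38/0.08727 = 27.27 mW.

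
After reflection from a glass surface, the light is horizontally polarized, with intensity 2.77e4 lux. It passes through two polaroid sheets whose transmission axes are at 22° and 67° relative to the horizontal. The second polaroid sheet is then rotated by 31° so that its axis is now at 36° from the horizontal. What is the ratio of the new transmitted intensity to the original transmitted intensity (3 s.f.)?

Before rotation:
By Malus's law, I₁ = I₀ cos²(22° − 0°) = I₀ cos²(22°) = 0.8597 I₀.
I₂ = I₁ cos²(67° − 22°) = 0.8597 I₀ · cos²(45°) = 0.4298 I₀.
After rotation:
I₁ = I₀ cos²(22° − 0°) = I₀ cos²(22°) = 0.8597 I₀.
I₂ = I₁ cos²(36° − 22°) = 0.8597 I₀ · cos²(14°) = 0.8094 I₀.
Ratio = 0.8094 / 0.4298 = 1.883.

I_new/I_old ≈ 1.88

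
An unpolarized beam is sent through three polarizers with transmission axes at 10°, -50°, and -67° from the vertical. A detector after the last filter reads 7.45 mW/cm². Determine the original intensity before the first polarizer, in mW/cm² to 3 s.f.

I₀ ≈ 65.2 mW/cm²

Unpolarized light through the first polarizer → I₁ = ½ I₀, now polarized at 10°.
I₂ = I₁ cos²(-50° − 10°) = 0.5 I₀ · cos²(60°) = 0.125 I₀.
I₃ = I₂ cos²(-67° + 50°) = 0.125 I₀ · cos²(17°) = 0.1143 I₀.
So 7.45 mW/cm² = 0.1143 I₀, giving I₀ = 7.45/0.1143 = 65.17 mW/cm².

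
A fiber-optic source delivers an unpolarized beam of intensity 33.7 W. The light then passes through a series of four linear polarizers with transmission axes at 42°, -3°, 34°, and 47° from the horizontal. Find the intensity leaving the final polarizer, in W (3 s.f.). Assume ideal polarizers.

Unpolarized light through the first polarizer → I₁ = 33.7 W/2 = 16.85 W, polarized at 42°.
I₂ = I₁ · cos²(45°) = 16.85 · 0.5 = 8.425 W.
I₃ = I₂ · cos²(37°) = 8.425 · 0.6378 = 5.374 W.
I₄ = I₃ · cos²(13°) = 5.374 · 0.9494 = 5.102 W.

I ≈ 5.10 W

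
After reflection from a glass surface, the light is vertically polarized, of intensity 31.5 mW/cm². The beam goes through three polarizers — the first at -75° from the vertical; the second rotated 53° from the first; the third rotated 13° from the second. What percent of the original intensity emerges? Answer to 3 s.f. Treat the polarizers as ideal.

≈ 2.30%

By Malus's law, I₁ = 31.5 mW/cm² · cos²(75°) = 2.11 mW/cm².
I₂ = I₁ · cos²(53°) = 2.11 · 0.3622 = 0.7642 mW/cm².
I₃ = I₂ · cos²(13°) = 0.7642 · 0.9494 = 0.7256 mW/cm².
That is 2.303% of the incident intensity.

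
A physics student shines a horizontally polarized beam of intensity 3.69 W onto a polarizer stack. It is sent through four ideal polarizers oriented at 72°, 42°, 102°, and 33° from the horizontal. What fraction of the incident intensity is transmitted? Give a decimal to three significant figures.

I/I₀ ≈ 0.00230

I₁ = 3.69 W · cos²(72°) = 0.3524 W.
I₂ = I₁ · cos²(30°) = 0.3524 · 0.75 = 0.2643 W.
I₃ = I₂ · cos²(60°) = 0.2643 · 0.25 = 0.06607 W.
I₄ = I₃ · cos²(69°) = 0.06607 · 0.1284 = 0.008485 W.
Transmitted fraction = 0.002299.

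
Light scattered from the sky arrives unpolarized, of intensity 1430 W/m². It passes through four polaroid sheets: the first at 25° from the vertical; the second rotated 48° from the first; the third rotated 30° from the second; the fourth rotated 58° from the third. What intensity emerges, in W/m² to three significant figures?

I ≈ 67.4 W/m²

Unpolarized light through the first polarizer → I₁ = 1430 W/m²/2 = 715 W/m², polarized at 25°.
I₂ = I₁ · cos²(48°) = 715 · 0.4477 = 320.1 W/m².
I₃ = I₂ · cos²(30°) = 320.1 · 0.75 = 240.1 W/m².
I₄ = I₃ · cos²(58°) = 240.1 · 0.2808 = 67.42 W/m².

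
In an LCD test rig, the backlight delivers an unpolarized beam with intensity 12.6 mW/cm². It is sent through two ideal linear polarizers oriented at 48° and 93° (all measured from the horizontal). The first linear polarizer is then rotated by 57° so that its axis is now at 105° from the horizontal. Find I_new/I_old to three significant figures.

I_new/I_old ≈ 1.91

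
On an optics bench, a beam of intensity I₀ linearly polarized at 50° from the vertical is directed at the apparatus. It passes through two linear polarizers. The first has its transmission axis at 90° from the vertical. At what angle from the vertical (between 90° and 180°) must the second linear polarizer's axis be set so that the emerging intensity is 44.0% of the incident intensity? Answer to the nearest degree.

I₁ = I₀ cos²(90° − 50°) = I₀ cos²(40°) = 0.5868 I₀.
Need I₂/I₀ = 0.44, so cos²(θ − 90°) = 0.44 / 0.5868 = 0.7498.
θ − 90° = arccos(√0.7498) = 30.0°, giving θ ≈ 90 + 30.0 = 120.0°.

θ ≈ 120°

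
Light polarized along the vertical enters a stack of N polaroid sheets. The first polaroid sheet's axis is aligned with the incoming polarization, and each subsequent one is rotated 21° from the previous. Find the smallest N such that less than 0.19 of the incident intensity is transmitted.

N = 14

First polarizer is aligned with the polarization: full transmission.
Each further stage multiplies by cos²(21°) = 0.8716.
After N polarizers: T = 0.8716^(N−1). Require T < 0.19 ⇒ N−1 > ln(0.19)/ln(0.8716) = 12.08, so N−1 ≥ 13 and N = 14.
Check: N=14 gives T = 0.1675 < 0.19; N=13 gives T = 0.1922.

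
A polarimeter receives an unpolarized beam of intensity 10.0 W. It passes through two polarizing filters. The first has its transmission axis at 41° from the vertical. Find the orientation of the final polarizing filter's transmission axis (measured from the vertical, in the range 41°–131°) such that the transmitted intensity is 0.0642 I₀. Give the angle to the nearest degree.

Unpolarized light through the first polarizer → I₁ = ½ I₀, now polarized at 41°.
Need I₂/I₀ = 0.0642, so cos²(θ − 41°) = 0.0642 / 0.5 = 0.1284.
θ − 41° = arccos(√0.1284) = 69.0°, giving θ ≈ 41 + 69.0 = 110.0°.

θ ≈ 110°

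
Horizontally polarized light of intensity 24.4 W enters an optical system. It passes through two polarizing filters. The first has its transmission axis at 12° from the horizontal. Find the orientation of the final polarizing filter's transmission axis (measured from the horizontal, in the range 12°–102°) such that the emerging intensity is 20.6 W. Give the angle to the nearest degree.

θ ≈ 32°

By Malus's law, I₁ = I₀ cos²(12° − 0°) = I₀ cos²(12°) = 0.9568 I₀.
Target fraction: 20.6 / 24.4 W = 0.8443 of I₀.
Need I₂/I₀ = 0.8443, so cos²(θ − 12°) = 0.8443 / 0.9568 = 0.8824.
θ − 12° = arccos(√0.8824) = 20.1°, giving θ ≈ 12 + 20.1 = 32.1°.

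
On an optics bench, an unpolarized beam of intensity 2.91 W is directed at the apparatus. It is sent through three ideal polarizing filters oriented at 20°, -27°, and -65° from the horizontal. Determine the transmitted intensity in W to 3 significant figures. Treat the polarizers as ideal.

Unpolarized light through the first polarizer → I₁ = 2.91 W/2 = 1.455 W, polarized at 20°.
I₂ = I₁ · cos²(47°) = 1.455 · 0.4651 = 0.6768 W.
I₃ = I₂ · cos²(38°) = 0.6768 · 0.621 = 0.4202 W.

I ≈ 0.420 W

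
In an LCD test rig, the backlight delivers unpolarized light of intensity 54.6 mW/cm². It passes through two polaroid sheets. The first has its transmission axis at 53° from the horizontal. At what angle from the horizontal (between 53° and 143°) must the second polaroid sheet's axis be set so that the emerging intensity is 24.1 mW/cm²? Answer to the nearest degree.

θ ≈ 73°

Unpolarized light through the first polarizer → I₁ = ½ I₀, now polarized at 53°.
Target fraction: 24.1 / 54.6 mW/cm² = 0.4414 of I₀.
Need I₂/I₀ = 0.4414, so cos²(θ − 53°) = 0.4414 / 0.5 = 0.8828.
θ − 53° = arccos(√0.8828) = 20.0°, giving θ ≈ 53 + 20.0 = 73.0°.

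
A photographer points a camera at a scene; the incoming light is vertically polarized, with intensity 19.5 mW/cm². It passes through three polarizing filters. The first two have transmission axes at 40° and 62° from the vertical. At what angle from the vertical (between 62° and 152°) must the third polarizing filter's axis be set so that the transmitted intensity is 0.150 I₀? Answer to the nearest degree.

θ ≈ 119°

By Malus's law, I₁ = I₀ cos²(40° − 0°) = I₀ cos²(40°) = 0.5868 I₀.
I₂ = I₁ cos²(62° − 40°) = 0.5868 I₀ · cos²(22°) = 0.5045 I₀.
Need I₃/I₀ = 0.15, so cos²(θ − 62°) = 0.15 / 0.5045 = 0.2973.
θ − 62° = arccos(√0.2973) = 57.0°, giving θ ≈ 62 + 57.0 = 119.0°.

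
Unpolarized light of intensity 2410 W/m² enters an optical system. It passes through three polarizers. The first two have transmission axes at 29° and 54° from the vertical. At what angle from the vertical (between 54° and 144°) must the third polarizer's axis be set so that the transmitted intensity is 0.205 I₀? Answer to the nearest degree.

θ ≈ 99°

Unpolarized light through the first polarizer → I₁ = ½ I₀, now polarized at 29°.
I₂ = I₁ cos²(54° − 29°) = 0.5 I₀ · cos²(25°) = 0.4107 I₀.
Need I₃/I₀ = 0.205, so cos²(θ − 54°) = 0.205 / 0.4107 = 0.4992.
θ − 54° = arccos(√0.4992) = 45.0°, giving θ ≈ 54 + 45.0 = 99.0°.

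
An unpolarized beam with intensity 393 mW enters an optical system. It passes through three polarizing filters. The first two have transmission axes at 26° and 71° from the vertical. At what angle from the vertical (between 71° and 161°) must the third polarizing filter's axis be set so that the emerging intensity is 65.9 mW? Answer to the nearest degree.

θ ≈ 106°

Unpolarized light through the first polarizer → I₁ = ½ I₀, now polarized at 26°.
I₂ = I₁ cos²(71° − 26°) = 0.5 I₀ · cos²(45°) = 0.25 I₀.
Target fraction: 65.9 / 393 mW = 0.1677 of I₀.
Need I₃/I₀ = 0.1677, so cos²(θ − 71°) = 0.1677 / 0.25 = 0.6707.
θ − 71° = arccos(√0.6707) = 35.0°, giving θ ≈ 71 + 35.0 = 106.0°.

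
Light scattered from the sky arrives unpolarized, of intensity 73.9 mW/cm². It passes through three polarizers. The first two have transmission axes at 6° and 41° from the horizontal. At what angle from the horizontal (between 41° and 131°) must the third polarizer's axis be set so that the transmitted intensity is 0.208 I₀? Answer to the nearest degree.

θ ≈ 79°

Unpolarized light through the first polarizer → I₁ = ½ I₀, now polarized at 6°.
I₂ = I₁ cos²(41° − 6°) = 0.5 I₀ · cos²(35°) = 0.3355 I₀.
Need I₃/I₀ = 0.208, so cos²(θ − 41°) = 0.208 / 0.3355 = 0.62.
θ − 41° = arccos(√0.62) = 38.1°, giving θ ≈ 41 + 38.1 = 79.1°.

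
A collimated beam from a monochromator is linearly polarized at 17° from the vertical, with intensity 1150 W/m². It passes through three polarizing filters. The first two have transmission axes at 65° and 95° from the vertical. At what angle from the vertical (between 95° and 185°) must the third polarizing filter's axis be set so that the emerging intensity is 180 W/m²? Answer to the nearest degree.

θ ≈ 142°

I₁ = I₀ cos²(65° − 17°) = I₀ cos²(48°) = 0.4477 I₀.
I₂ = I₁ cos²(95° − 65°) = 0.4477 I₀ · cos²(30°) = 0.3358 I₀.
Target fraction: 180 / 1150 W/m² = 0.1565 of I₀.
Need I₃/I₀ = 0.1565, so cos²(θ − 95°) = 0.1565 / 0.3358 = 0.4661.
θ − 95° = arccos(√0.4661) = 46.9°, giving θ ≈ 95 + 46.9 = 141.9°.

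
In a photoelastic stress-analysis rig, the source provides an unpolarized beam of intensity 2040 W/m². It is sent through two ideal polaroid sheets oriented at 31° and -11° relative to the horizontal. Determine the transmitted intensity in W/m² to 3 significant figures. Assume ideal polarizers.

I ≈ 563 W/m²

Unpolarized light through the first polarizer → I₁ = 2040 W/m²/2 = 1020 W/m², polarized at 31°.
I₂ = I₁ · cos²(42°) = 1020 · 0.5523 = 563.3 W/m².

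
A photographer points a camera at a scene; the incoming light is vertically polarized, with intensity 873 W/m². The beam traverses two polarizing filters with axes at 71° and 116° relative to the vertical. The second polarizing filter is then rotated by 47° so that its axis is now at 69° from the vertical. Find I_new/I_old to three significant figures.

Before rotation:
I₁ = I₀ cos²(71° − 0°) = I₀ cos²(71°) = 0.106 I₀.
I₂ = I₁ cos²(116° − 71°) = 0.106 I₀ · cos²(45°) = 0.053 I₀.
After rotation:
I₁ = I₀ cos²(71° − 0°) = I₀ cos²(71°) = 0.106 I₀.
I₂ = I₁ cos²(69° − 71°) = 0.106 I₀ · cos²(2°) = 0.1059 I₀.
Ratio = 0.1059 / 0.053 = 1.998.

I_new/I_old ≈ 2.00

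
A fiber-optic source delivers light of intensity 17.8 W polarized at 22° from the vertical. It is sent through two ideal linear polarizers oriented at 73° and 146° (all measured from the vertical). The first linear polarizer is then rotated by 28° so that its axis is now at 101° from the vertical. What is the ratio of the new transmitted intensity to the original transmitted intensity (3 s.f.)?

I_new/I_old ≈ 0.538

Before rotation:
By Malus's law, I₁ = I₀ cos²(73° − 22°) = I₀ cos²(51°) = 0.396 I₀.
I₂ = I₁ cos²(146° − 73°) = 0.396 I₀ · cos²(73°) = 0.03385 I₀.
After rotation:
I₁ = I₀ cos²(101° − 22°) = I₀ cos²(79°) = 0.03641 I₀.
I₂ = I₁ cos²(146° − 101°) = 0.03641 I₀ · cos²(45°) = 0.0182 I₀.
Ratio = 0.0182 / 0.03385 = 0.5377.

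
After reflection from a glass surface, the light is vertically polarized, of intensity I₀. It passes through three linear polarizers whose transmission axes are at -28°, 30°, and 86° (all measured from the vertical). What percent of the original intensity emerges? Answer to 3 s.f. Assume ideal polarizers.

By Malus's law, I₁ = I₀ cos²(-28° − 0°) = I₀ cos²(28°) = 0.7796 I₀.
I₂ = I₁ cos²(30° + 28°) = 0.7796 I₀ · cos²(58°) = 0.2189 I₀.
I₃ = I₂ cos²(86° − 30°) = 0.2189 I₀ · cos²(56°) = 0.06846 I₀.
That is 6.846% of the incident intensity.

≈ 6.85%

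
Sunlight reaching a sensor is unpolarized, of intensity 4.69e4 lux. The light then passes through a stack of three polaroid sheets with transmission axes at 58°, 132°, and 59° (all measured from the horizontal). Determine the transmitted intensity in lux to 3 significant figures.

Unpolarized light through the first polarizer → I₁ = 4.69e4 lux/2 = 2.345e+04 lux, polarized at 58°.
I₂ = I₁ · cos²(74°) = 2.345e+04 · 0.07598 = 1782 lux.
I₃ = I₂ · cos²(73°) = 1782 · 0.08548 = 152.3 lux.

I ≈ 152 lux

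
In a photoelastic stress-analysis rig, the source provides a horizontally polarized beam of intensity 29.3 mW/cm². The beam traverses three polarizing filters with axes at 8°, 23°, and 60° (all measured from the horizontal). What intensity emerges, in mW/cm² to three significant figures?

I₁ = 29.3 mW/cm² · cos²(8°) = 28.73 mW/cm².
I₂ = I₁ · cos²(15°) = 28.73 · 0.933 = 26.81 mW/cm².
I₃ = I₂ · cos²(37°) = 26.81 · 0.6378 = 17.1 mW/cm².

I ≈ 17.1 mW/cm²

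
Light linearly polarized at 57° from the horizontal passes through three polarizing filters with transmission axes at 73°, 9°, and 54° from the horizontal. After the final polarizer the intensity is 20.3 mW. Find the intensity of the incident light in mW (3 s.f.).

I₁ = I₀ cos²(73° − 57°) = I₀ cos²(16°) = 0.924 I₀.
I₂ = I₁ cos²(9° − 73°) = 0.924 I₀ · cos²(64°) = 0.1776 I₀.
I₃ = I₂ cos²(54° − 9°) = 0.1776 I₀ · cos²(45°) = 0.08878 I₀.
So 20.3 mW = 0.08878 I₀, giving I₀ = 20.3/0.08878 = 228.6 mW.

I₀ ≈ 229 mW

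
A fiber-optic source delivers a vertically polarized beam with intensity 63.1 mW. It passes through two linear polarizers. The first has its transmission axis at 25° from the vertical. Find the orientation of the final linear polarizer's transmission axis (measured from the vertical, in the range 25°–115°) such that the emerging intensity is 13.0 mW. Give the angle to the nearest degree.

θ ≈ 85°

By Malus's law, I₁ = I₀ cos²(25° − 0°) = I₀ cos²(25°) = 0.8214 I₀.
Target fraction: 13.0 / 63.1 mW = 0.206 of I₀.
Need I₂/I₀ = 0.206, so cos²(θ − 25°) = 0.206 / 0.8214 = 0.2508.
θ − 25° = arccos(√0.2508) = 59.9°, giving θ ≈ 25 + 59.9 = 84.9°.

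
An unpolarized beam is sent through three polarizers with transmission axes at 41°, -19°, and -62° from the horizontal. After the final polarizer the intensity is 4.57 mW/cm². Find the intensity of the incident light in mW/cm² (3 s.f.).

Unpolarized light through the first polarizer → I₁ = ½ I₀, now polarized at 41°.
I₂ = I₁ cos²(-19° − 41°) = 0.5 I₀ · cos²(60°) = 0.125 I₀.
I₃ = I₂ cos²(-62° + 19°) = 0.125 I₀ · cos²(43°) = 0.06686 I₀.
So 4.57 mW/cm² = 0.06686 I₀, giving I₀ = 4.57/0.06686 = 68.35 mW/cm².

I₀ ≈ 68.4 mW/cm²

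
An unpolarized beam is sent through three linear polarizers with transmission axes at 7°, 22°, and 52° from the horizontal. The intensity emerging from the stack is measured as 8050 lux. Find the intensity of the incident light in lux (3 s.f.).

I₀ ≈ 2.30e4 lux

Unpolarized light through the first polarizer → I₁ = ½ I₀, now polarized at 7°.
I₂ = I₁ cos²(22° − 7°) = 0.5 I₀ · cos²(15°) = 0.4665 I₀.
I₃ = I₂ cos²(52° − 22°) = 0.4665 I₀ · cos²(30°) = 0.3499 I₀.
So 8050 lux = 0.3499 I₀, giving I₀ = 8050/0.3499 = 2.301e+04 lux.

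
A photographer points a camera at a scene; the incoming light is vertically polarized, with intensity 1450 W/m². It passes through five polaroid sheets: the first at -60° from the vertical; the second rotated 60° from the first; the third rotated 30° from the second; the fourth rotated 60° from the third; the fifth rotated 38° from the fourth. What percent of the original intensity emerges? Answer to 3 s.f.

By Malus's law, I₁ = 1450 W/m² · cos²(60°) = 362.5 W/m².
I₂ = I₁ · cos²(60°) = 362.5 · 0.25 = 90.63 W/m².
I₃ = I₂ · cos²(30°) = 90.63 · 0.75 = 67.97 W/m².
I₄ = I₃ · cos²(60°) = 67.97 · 0.25 = 16.99 W/m².
I₅ = I₄ · cos²(38°) = 16.99 · 0.621 = 10.55 W/m².
That is 0.7277% of the incident intensity.

≈ 0.728%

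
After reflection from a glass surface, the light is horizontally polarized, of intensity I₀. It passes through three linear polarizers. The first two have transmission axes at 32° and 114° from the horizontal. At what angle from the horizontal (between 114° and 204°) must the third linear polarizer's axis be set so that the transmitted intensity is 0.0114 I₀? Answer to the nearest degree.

θ ≈ 139°

I₁ = I₀ cos²(32° − 0°) = I₀ cos²(32°) = 0.7192 I₀.
I₂ = I₁ cos²(114° − 32°) = 0.7192 I₀ · cos²(82°) = 0.01393 I₀.
Need I₃/I₀ = 0.0114, so cos²(θ − 114°) = 0.0114 / 0.01393 = 0.8184.
θ − 114° = arccos(√0.8184) = 25.2°, giving θ ≈ 114 + 25.2 = 139.2°.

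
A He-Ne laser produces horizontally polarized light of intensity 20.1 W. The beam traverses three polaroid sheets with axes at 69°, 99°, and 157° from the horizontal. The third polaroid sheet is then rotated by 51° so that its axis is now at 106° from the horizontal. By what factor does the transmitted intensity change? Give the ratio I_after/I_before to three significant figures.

I_new/I_old ≈ 3.51

Before rotation:
By Malus's law, I₁ = I₀ cos²(69° − 0°) = I₀ cos²(69°) = 0.1284 I₀.
I₂ = I₁ cos²(99° − 69°) = 0.1284 I₀ · cos²(30°) = 0.09632 I₀.
I₃ = I₂ cos²(157° − 99°) = 0.09632 I₀ · cos²(58°) = 0.02705 I₀.
After rotation:
I₁ = I₀ cos²(69° − 0°) = I₀ cos²(69°) = 0.1284 I₀.
I₂ = I₁ cos²(99° − 69°) = 0.1284 I₀ · cos²(30°) = 0.09632 I₀.
I₃ = I₂ cos²(106° − 99°) = 0.09632 I₀ · cos²(7°) = 0.09489 I₀.
Ratio = 0.09489 / 0.02705 = 3.508.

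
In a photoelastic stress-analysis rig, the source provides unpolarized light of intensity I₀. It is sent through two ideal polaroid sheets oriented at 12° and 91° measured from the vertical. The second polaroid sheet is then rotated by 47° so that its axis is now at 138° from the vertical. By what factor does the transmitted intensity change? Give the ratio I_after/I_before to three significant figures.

I_new/I_old ≈ 9.49

Before rotation:
Unpolarized light through the first polarizer → I₁ = ½ I₀, now polarized at 12°.
I₂ = I₁ cos²(91° − 12°) = 0.5 I₀ · cos²(79°) = 0.0182 I₀.
After rotation:
Unpolarized light through the first polarizer → I₁ = ½ I₀, now polarized at 12°.
Angle between axes 1 and 2: 54°. I₂ = 0.5 I₀ · cos²(54°) = 0.1727 I₀.
Ratio = 0.1727 / 0.0182 = 9.489.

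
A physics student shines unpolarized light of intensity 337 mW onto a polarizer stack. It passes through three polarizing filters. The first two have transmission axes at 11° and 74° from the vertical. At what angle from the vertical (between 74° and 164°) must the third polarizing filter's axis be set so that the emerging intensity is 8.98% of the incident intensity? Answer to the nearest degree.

Unpolarized light through the first polarizer → I₁ = ½ I₀, now polarized at 11°.
I₂ = I₁ cos²(74° − 11°) = 0.5 I₀ · cos²(63°) = 0.1031 I₀.
Need I₃/I₀ = 0.0898, so cos²(θ − 74°) = 0.0898 / 0.1031 = 0.8714.
θ − 74° = arccos(√0.8714) = 21.0°, giving θ ≈ 74 + 21.0 = 95.0°.

θ ≈ 95°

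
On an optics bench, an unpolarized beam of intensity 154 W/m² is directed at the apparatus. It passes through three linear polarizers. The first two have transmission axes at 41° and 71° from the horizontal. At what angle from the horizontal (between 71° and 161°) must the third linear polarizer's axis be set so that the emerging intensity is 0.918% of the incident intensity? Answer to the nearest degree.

θ ≈ 152°

Unpolarized light through the first polarizer → I₁ = ½ I₀, now polarized at 41°.
I₂ = I₁ cos²(71° − 41°) = 0.5 I₀ · cos²(30°) = 0.375 I₀.
Need I₃/I₀ = 0.00918, so cos²(θ − 71°) = 0.00918 / 0.375 = 0.02448.
θ − 71° = arccos(√0.02448) = 81.0°, giving θ ≈ 71 + 81.0 = 152.0°.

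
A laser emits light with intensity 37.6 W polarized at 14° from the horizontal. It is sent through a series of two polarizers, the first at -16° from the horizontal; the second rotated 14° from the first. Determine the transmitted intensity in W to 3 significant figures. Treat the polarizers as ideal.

I ≈ 26.5 W

By Malus's law, I₁ = 37.6 W · cos²(30°) = 28.2 W.
I₂ = I₁ · cos²(14°) = 28.2 · 0.9415 = 26.55 W.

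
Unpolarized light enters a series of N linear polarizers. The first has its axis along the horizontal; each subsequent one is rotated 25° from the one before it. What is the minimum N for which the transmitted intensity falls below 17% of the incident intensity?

N = 7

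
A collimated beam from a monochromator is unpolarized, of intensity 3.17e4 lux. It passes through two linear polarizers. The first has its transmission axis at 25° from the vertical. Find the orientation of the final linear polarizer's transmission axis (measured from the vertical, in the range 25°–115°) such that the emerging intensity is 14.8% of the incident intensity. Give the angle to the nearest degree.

θ ≈ 82°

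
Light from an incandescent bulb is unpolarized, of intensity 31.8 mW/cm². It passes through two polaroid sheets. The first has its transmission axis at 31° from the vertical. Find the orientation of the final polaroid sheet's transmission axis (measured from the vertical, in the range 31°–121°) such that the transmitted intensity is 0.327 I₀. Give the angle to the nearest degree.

θ ≈ 67°

Unpolarized light through the first polarizer → I₁ = ½ I₀, now polarized at 31°.
Need I₂/I₀ = 0.327, so cos²(θ − 31°) = 0.327 / 0.5 = 0.654.
θ − 31° = arccos(√0.654) = 36.0°, giving θ ≈ 31 + 36.0 = 67.0°.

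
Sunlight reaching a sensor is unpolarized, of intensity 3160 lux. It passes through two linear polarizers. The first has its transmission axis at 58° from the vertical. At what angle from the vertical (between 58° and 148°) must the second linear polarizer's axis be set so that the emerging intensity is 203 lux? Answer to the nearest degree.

θ ≈ 127°

Unpolarized light through the first polarizer → I₁ = ½ I₀, now polarized at 58°.
Target fraction: 203 / 3160 lux = 0.06424 of I₀.
Need I₂/I₀ = 0.06424, so cos²(θ − 58°) = 0.06424 / 0.5 = 0.1285.
θ − 58° = arccos(√0.1285) = 69.0°, giving θ ≈ 58 + 69.0 = 127.0°.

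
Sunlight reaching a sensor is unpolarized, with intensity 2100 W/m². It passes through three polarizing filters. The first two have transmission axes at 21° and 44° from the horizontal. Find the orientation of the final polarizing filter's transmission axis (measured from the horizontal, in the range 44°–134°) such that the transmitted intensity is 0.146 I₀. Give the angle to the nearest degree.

Unpolarized light through the first polarizer → I₁ = ½ I₀, now polarized at 21°.
I₂ = I₁ cos²(44° − 21°) = 0.5 I₀ · cos²(23°) = 0.4237 I₀.
Need I₃/I₀ = 0.146, so cos²(θ − 44°) = 0.146 / 0.4237 = 0.3446.
θ − 44° = arccos(√0.3446) = 54.1°, giving θ ≈ 44 + 54.1 = 98.1°.

θ ≈ 98°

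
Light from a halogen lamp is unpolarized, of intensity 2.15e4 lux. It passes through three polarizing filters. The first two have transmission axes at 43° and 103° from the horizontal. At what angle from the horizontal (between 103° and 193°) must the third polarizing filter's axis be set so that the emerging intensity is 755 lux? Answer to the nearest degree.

Unpolarized light through the first polarizer → I₁ = ½ I₀, now polarized at 43°.
I₂ = I₁ cos²(103° − 43°) = 0.5 I₀ · cos²(60°) = 0.125 I₀.
Target fraction: 755 / 2.15e4 lux = 0.03512 of I₀.
Need I₃/I₀ = 0.03512, so cos²(θ − 103°) = 0.03512 / 0.125 = 0.2809.
θ − 103° = arccos(√0.2809) = 58.0°, giving θ ≈ 103 + 58.0 = 161.0°.

θ ≈ 161°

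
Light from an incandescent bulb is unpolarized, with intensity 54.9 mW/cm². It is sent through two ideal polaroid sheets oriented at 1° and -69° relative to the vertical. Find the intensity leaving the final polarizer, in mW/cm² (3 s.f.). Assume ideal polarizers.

I ≈ 3.21 mW/cm²

Unpolarized light through the first polarizer → I₁ = 54.9 mW/cm²/2 = 27.45 mW/cm², polarized at 1°.
I₂ = I₁ · cos²(70°) = 27.45 · 0.117 = 3.211 mW/cm².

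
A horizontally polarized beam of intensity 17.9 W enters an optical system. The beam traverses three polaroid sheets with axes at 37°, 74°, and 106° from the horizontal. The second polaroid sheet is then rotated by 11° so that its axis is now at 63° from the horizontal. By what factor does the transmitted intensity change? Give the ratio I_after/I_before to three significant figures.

I_new/I_old ≈ 0.942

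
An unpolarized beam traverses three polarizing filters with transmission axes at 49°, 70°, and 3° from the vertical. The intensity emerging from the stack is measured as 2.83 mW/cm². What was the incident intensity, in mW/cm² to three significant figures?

I₀ ≈ 42.5 mW/cm²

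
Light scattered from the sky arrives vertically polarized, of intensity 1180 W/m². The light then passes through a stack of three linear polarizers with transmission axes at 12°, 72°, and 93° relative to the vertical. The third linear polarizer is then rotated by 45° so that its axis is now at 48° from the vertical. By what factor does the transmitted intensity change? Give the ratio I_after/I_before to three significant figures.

Before rotation:
By Malus's law, I₁ = I₀ cos²(12° − 0°) = I₀ cos²(12°) = 0.9568 I₀.
I₂ = I₁ cos²(72° − 12°) = 0.9568 I₀ · cos²(60°) = 0.2392 I₀.
I₃ = I₂ cos²(93° − 72°) = 0.2392 I₀ · cos²(21°) = 0.2085 I₀.
After rotation:
I₁ = I₀ cos²(12° − 0°) = I₀ cos²(12°) = 0.9568 I₀.
I₂ = I₁ cos²(72° − 12°) = 0.9568 I₀ · cos²(60°) = 0.2392 I₀.
I₃ = I₂ cos²(48° − 72°) = 0.2392 I₀ · cos²(24°) = 0.1996 I₀.
Ratio = 0.1996 / 0.2085 = 0.9575.

I_new/I_old ≈ 0.958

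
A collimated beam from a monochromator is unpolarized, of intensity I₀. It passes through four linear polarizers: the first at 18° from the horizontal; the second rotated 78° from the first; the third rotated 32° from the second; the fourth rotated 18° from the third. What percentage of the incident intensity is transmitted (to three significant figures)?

≈ 1.41%

Unpolarized light through the first polarizer → I₁ = ½ I₀, now polarized at 18°.
I₂ = I₁ cos²(78°) = 0.5 · 0.04323 I₀ = 0.02161 I₀.
I₃ = I₂ cos²(32°) = 0.02161 · 0.7192 I₀ = 0.01554 I₀.
I₄ = I₃ cos²(18°) = 0.01554 · 0.9045 I₀ = 0.01406 I₀.
That is 1.406% of the incident intensity.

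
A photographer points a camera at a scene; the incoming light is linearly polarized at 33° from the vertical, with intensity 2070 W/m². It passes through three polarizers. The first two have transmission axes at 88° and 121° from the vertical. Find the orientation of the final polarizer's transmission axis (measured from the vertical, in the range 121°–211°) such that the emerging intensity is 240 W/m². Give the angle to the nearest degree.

By Malus's law, I₁ = I₀ cos²(88° − 33°) = I₀ cos²(55°) = 0.329 I₀.
I₂ = I₁ cos²(121° − 88°) = 0.329 I₀ · cos²(33°) = 0.2314 I₀.
Target fraction: 240 / 2070 W/m² = 0.1159 of I₀.
Need I₃/I₀ = 0.1159, so cos²(θ − 121°) = 0.1159 / 0.2314 = 0.501.
θ − 121° = arccos(√0.501) = 44.9°, giving θ ≈ 121 + 44.9 = 165.9°.

θ ≈ 166°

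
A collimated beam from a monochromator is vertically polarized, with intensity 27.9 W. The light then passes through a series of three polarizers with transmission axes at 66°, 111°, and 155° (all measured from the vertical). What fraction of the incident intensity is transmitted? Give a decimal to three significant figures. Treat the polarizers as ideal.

I/I₀ ≈ 0.0428

By Malus's law, I₁ = 27.9 W · cos²(66°) = 4.616 W.
I₂ = I₁ · cos²(45°) = 4.616 · 0.5 = 2.308 W.
I₃ = I₂ · cos²(44°) = 2.308 · 0.5174 = 1.194 W.
Transmitted fraction = 0.0428.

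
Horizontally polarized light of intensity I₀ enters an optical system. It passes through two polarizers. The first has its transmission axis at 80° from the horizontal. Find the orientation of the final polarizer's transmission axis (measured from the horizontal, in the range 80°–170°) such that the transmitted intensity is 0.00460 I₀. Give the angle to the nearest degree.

By Malus's law, I₁ = I₀ cos²(80° − 0°) = I₀ cos²(80°) = 0.03015 I₀.
Need I₂/I₀ = 0.0046, so cos²(θ − 80°) = 0.0046 / 0.03015 = 0.1526.
θ − 80° = arccos(√0.1526) = 67.0°, giving θ ≈ 80 + 67.0 = 147.0°.

θ ≈ 147°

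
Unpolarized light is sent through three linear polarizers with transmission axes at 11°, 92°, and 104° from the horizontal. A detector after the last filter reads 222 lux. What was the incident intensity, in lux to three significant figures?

Unpolarized light through the first polarizer → I₁ = ½ I₀, now polarized at 11°.
I₂ = I₁ cos²(92° − 11°) = 0.5 I₀ · cos²(81°) = 0.01224 I₀.
I₃ = I₂ cos²(104° − 92°) = 0.01224 I₀ · cos²(12°) = 0.01171 I₀.
So 222 lux = 0.01171 I₀, giving I₀ = 222/0.01171 = 1.896e+04 lux.

I₀ ≈ 1.90e4 lux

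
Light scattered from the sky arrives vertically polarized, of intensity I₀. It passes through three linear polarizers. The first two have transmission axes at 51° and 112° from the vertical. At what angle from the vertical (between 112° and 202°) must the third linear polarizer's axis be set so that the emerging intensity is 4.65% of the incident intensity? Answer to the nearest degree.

By Malus's law, I₁ = I₀ cos²(51° − 0°) = I₀ cos²(51°) = 0.396 I₀.
I₂ = I₁ cos²(112° − 51°) = 0.396 I₀ · cos²(61°) = 0.09309 I₀.
Need I₃/I₀ = 0.0465, so cos²(θ − 112°) = 0.0465 / 0.09309 = 0.4995.
θ − 112° = arccos(√0.4995) = 45.0°, giving θ ≈ 112 + 45.0 = 157.0°.

θ ≈ 157°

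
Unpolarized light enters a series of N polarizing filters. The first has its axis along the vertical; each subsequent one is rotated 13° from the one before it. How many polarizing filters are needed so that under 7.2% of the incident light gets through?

N = 39

First polarizer halves the unpolarized light: factor 1/2.
Each further stage multiplies by cos²(13°) = 0.9494.
After N polarizers: T = 0.5·0.9494^(N−1). Require T < 0.072 ⇒ N−1 > ln(0.072/0.5)/ln(0.9494) = 37.32, so N−1 ≥ 38 and N = 39.
Check: N=39 gives T = 0.0695 < 0.072; N=38 gives T = 0.07321.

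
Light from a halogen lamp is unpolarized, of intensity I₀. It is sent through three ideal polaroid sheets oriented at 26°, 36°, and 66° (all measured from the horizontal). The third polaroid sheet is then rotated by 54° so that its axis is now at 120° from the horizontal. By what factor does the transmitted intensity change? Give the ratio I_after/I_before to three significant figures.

Before rotation:
Unpolarized light through the first polarizer → I₁ = ½ I₀, now polarized at 26°.
I₂ = I₁ cos²(36° − 26°) = 0.5 I₀ · cos²(10°) = 0.4849 I₀.
I₃ = I₂ cos²(66° − 36°) = 0.4849 I₀ · cos²(30°) = 0.3637 I₀.
After rotation:
Unpolarized light through the first polarizer → I₁ = ½ I₀, now polarized at 26°.
I₂ = I₁ cos²(36° − 26°) = 0.5 I₀ · cos²(10°) = 0.4849 I₀.
I₃ = I₂ cos²(120° − 36°) = 0.4849 I₀ · cos²(84°) = 0.005298 I₀.
Ratio = 0.005298 / 0.3637 = 0.01457.

I_new/I_old ≈ 0.0146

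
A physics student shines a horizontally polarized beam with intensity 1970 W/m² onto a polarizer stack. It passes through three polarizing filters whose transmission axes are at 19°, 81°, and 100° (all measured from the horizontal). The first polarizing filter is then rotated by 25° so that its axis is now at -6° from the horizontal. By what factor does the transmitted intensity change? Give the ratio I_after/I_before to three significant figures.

Before rotation:
By Malus's law, I₁ = I₀ cos²(19° − 0°) = I₀ cos²(19°) = 0.894 I₀.
I₂ = I₁ cos²(81° − 19°) = 0.894 I₀ · cos²(62°) = 0.197 I₀.
I₃ = I₂ cos²(100° − 81°) = 0.197 I₀ · cos²(19°) = 0.1762 I₀.
After rotation:
I₁ = I₀ cos²(-6° − 0°) = I₀ cos²(6°) = 0.9891 I₀.
I₂ = I₁ cos²(81° + 6°) = 0.9891 I₀ · cos²(87°) = 0.002709 I₀.
I₃ = I₂ cos²(100° − 81°) = 0.002709 I₀ · cos²(19°) = 0.002422 I₀.
Ratio = 0.002422 / 0.1762 = 0.01375.

I_new/I_old ≈ 0.0137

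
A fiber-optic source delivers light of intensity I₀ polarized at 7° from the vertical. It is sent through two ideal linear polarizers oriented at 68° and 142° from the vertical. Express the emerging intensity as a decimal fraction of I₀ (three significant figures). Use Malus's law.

By Malus's law, I₁ = I₀ cos²(68° − 7°) = I₀ cos²(61°) = 0.235 I₀.
I₂ = I₁ cos²(142° − 68°) = 0.235 I₀ · cos²(74°) = 0.01786 I₀.
Transmitted fraction = 0.01786.

≈ 0.0179 I₀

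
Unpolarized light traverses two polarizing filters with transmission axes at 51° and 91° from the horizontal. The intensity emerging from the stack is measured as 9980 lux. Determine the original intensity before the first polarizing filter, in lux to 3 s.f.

I₀ ≈ 3.40e4 lux

Unpolarized light through the first polarizer → I₁ = ½ I₀, now polarized at 51°.
I₂ = I₁ cos²(91° − 51°) = 0.5 I₀ · cos²(40°) = 0.2934 I₀.
So 9980 lux = 0.2934 I₀, giving I₀ = 9980/0.2934 = 3.401e+04 lux.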